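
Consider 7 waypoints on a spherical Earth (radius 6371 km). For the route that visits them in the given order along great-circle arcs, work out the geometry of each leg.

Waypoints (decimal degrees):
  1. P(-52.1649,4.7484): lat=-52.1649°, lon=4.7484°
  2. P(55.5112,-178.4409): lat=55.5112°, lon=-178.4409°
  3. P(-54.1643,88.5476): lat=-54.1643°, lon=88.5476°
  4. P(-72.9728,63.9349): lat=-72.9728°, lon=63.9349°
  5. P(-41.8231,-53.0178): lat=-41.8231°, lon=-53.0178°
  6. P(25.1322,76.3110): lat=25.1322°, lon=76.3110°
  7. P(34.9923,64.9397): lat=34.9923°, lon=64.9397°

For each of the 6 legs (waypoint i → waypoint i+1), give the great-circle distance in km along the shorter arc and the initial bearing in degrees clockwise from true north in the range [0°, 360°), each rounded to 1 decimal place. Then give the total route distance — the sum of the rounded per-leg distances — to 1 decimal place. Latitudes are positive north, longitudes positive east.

Leg 1: dist=19588.3 km, bearing=28.1°
Leg 2: dist=14820.6 km, bearing=233.4°
Leg 3: dist=2380.1 km, bearing=199.5°
Leg 4: dist=6383.2 km, bearing=232.0°
Leg 5: dist=15044.6 km, bearing=95.4°
Leg 6: dist=1546.8 km, bearing=317.8°
Total: 59763.6 km

Leg 1: φ1=-0.9104493, φ2=0.9688532, Δφ=1.8793025, Δλ=-3.1972564 rad; a=sin²(Δφ/2)+cosφ1·cosφ2·sin²(Δλ/2)=0.9988785099; c=2·atan2(√a, √(1-a))=3.074602816; dist=6371·c=19588.295 ≈ 19588.3 km; running total=19588.3 km
Leg 1 bearing: y=sinΔλ·cosφ2=0.03150307, x=cosφ1·sinφ2-sinφ1·cosφ2·cosΔλ=0.05906341; θ=atan2(y, x)=28.0744° ≈ 28.1°
Leg 2: φ1=0.9688532, φ2=-0.9453454, Δφ=-1.9141986, Δλ=4.6598284 rad; a=sin²(Δφ/2)+cosφ1·cosφ2·sin²(Δλ/2)=0.8428124032; c=2·atan2(√a, √(1-a))=2.326257983; dist=6371·c=14820.590 ≈ 14820.6 km; running total=34408.9 km
Leg 2 bearing: y=sinΔλ·cosφ2=-0.58465440, x=cosφ1·sinφ2-sinφ1·cosφ2·cosΔλ=-0.43370249; θ=atan2(y, x)=-126.5684° <0 so +360° → 233.4316° ≈ 233.4°
Leg 3: φ1=-0.9453454, φ2=-1.2736156, Δφ=-0.3282703, Δλ=-0.4295727 rad; a=sin²(Δφ/2)+cosφ1·cosφ2·sin²(Δλ/2)=0.0344874067; c=2·atan2(√a, √(1-a))=0.373584395; dist=6371·c=2380.106 ≈ 2380.1 km; running total=36789.0 km
Leg 3 bearing: y=sinΔλ·cosφ2=-0.12195671, x=cosφ1·sinφ2-sinφ1·cosφ2·cosΔλ=-0.34397480; θ=atan2(y, x)=-160.4780° <0 so +360° → 199.5220° ≈ 199.5°
Leg 4: φ1=-1.2736156, φ2=-0.7299508, Δφ=0.5436648, Δλ=-2.0412097 rad; a=sin²(Δφ/2)+cosφ1·cosφ2·sin²(Δλ/2)=0.2306522186; c=2·atan2(√a, √(1-a))=1.001908278; dist=6371·c=6383.158 ≈ 6383.2 km; running total=43172.2 km
Leg 4 bearing: y=sinΔλ·cosφ2=-0.66426356, x=cosφ1·sinφ2-sinφ1·cosφ2·cosΔλ=-0.51822873; θ=atan2(y, x)=-127.9598° <0 so +360° → 232.0402° ≈ 232.0°
Leg 5: φ1=-0.7299508, φ2=0.4386396, Δφ=1.1685904, Δλ=2.2572134 rad; a=sin²(Δφ/2)+cosφ1·cosφ2·sin²(Δλ/2)=0.8553938664; c=2·atan2(√a, √(1-a))=2.361413786; dist=6371·c=15044.567 ≈ 15044.6 km; running total=58216.8 km
Leg 5 bearing: y=sinΔλ·cosφ2=0.70029264, x=cosφ1·sinφ2-sinφ1·cosφ2·cosΔλ=-0.06611371; θ=atan2(y, x)=95.3932° ≈ 95.4°
Leg 6: φ1=0.4386396, φ2=0.6107308, Δφ=0.1720912, Δλ=-0.1984666 rad; a=sin²(Δφ/2)+cosφ1·cosφ2·sin²(Δλ/2)=0.0146650892; c=2·atan2(√a, √(1-a))=0.242794922; dist=6371·c=1546.846 ≈ 1546.8 km; running total=59763.6 km
Leg 6 bearing: y=sinΔλ·cosφ2=-0.16152436, x=cosφ1·sinφ2-sinφ1·cosφ2·cosΔλ=0.17807295; θ=atan2(y, x)=-42.2102° <0 so +360° → 317.7898° ≈ 317.8°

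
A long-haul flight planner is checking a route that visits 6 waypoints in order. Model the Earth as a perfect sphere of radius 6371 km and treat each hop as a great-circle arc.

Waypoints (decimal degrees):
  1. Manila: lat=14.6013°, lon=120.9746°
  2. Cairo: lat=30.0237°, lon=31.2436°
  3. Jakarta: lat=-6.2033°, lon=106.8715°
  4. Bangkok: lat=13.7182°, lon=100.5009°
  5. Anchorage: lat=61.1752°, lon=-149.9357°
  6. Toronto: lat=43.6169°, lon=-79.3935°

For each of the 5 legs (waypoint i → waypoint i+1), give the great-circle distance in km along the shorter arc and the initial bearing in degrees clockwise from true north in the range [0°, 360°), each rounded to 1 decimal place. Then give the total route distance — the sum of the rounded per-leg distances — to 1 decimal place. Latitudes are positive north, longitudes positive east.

Leg 1: φ1=0.2548408, φ2=0.5240124, Δφ=0.2691717, Δλ=-1.5661014 rad; a=sin²(Δφ/2)+cosφ1·cosφ2·sin²(Δλ/2)=0.4349651922; c=2·atan2(√a, √(1-a))=1.440357135; dist=6371·c=9176.515 ≈ 9176.5 km; running total=9176.5 km
Leg 1 bearing: y=sinΔλ·cosφ2=-0.86580897, x=cosφ1·sinφ2-sinφ1·cosφ2·cosΔλ=0.48317360; θ=atan2(y, x)=-60.8358° <0 so +360° → 299.1642° ≈ 299.2°
Leg 2: φ1=0.5240124, φ2=-0.1082680, Δφ=-0.6322804, Δλ=1.3199559 rad; a=sin²(Δφ/2)+cosφ1·cosφ2·sin²(Δλ/2)=0.4202067282; c=2·atan2(√a, √(1-a))=1.410524512; dist=6371·c=8986.452 ≈ 8986.5 km; running total=18163.0 km
Leg 2 bearing: y=sinΔλ·cosφ2=0.96303213, x=cosφ1·sinφ2-sinφ1·cosφ2·cosΔλ=-0.21702822; θ=atan2(y, x)=102.7000° ≈ 102.7°
Leg 3: φ1=-0.1082680, φ2=0.2394278, Δφ=0.3476958, Δλ=-0.1111879 rad; a=sin²(Δφ/2)+cosφ1·cosφ2·sin²(Δλ/2)=0.0329017024; c=2·atan2(√a, √(1-a))=0.364795900; dist=6371·c=2324.115 ≈ 2324.1 km; running total=20487.1 km
Leg 3 bearing: y=sinΔλ·cosφ2=-0.10779375, x=cosφ1·sinφ2-sinφ1·cosφ2·cosΔλ=0.34008415; θ=atan2(y, x)=-17.5866° <0 so +360° → 342.4134° ≈ 342.4°
Leg 4: φ1=0.2394278, φ2=1.0677087, Δφ=0.8282809, Δλ=-4.3709432 rad; a=sin²(Δφ/2)+cosφ1·cosφ2·sin²(Δλ/2)=0.4745364740; c=2·atan2(√a, √(1-a))=1.519847235; dist=6371·c=9682.947 ≈ 9682.9 km; running total=30170.0 km
Leg 4 bearing: y=sinΔλ·cosφ2=0.45430014, x=cosφ1·sinφ2-sinφ1·cosφ2·cosΔλ=0.88939182; θ=atan2(y, x)=27.0579° ≈ 27.1°
Leg 5: φ1=1.0677087, φ2=0.7612585, Δφ=-0.3064501, Δλ=1.2311937 rad; a=sin²(Δφ/2)+cosφ1·cosφ2·sin²(Δλ/2)=0.1396829748; c=2·atan2(√a, √(1-a))=0.766079923; dist=6371·c=4880.695 ≈ 4880.7 km; running total=35050.7 km
Leg 5 bearing: y=sinΔλ·cosφ2=0.68262048, x=cosφ1·sinφ2-sinφ1·cosφ2·cosΔλ=0.12130889; θ=atan2(y, x)=79.9231° ≈ 79.9°

Leg 1: dist=9176.5 km, bearing=299.2°
Leg 2: dist=8986.5 km, bearing=102.7°
Leg 3: dist=2324.1 km, bearing=342.4°
Leg 4: dist=9682.9 km, bearing=27.1°
Leg 5: dist=4880.7 km, bearing=79.9°
Total: 35050.7 km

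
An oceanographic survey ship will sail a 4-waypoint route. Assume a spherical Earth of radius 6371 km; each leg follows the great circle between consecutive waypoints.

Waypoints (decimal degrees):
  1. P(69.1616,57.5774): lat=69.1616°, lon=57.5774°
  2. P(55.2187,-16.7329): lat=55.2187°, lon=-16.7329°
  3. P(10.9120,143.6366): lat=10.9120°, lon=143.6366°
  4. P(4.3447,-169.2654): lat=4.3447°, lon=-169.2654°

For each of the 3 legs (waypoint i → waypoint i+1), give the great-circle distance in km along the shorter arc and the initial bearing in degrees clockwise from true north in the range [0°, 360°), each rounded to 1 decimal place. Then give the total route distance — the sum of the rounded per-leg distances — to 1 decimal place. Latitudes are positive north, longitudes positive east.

Leg 1: φ1=1.2070976, φ2=0.9637481, Δφ=-0.2433495, Δλ=-1.2969594 rad; a=sin²(Δφ/2)+cosφ1·cosφ2·sin²(Δλ/2)=0.0887566518; c=2·atan2(√a, √(1-a))=0.605027078; dist=6371·c=3854.628 ≈ 3854.6 km; running total=3854.6 km
Leg 1 bearing: y=sinΔλ·cosφ2=-0.54919095, x=cosφ1·sinφ2-sinφ1·cosφ2·cosΔλ=0.14800317; θ=atan2(y, x)=-74.9175° <0 so +360° → 285.0825° ≈ 285.1°
Leg 2: φ1=0.9637481, φ2=0.1904503, Δφ=-0.7732978, Δλ=2.7989758 rad; a=sin²(Δφ/2)+cosφ1·cosφ2·sin²(Δλ/2)=0.6860480610; c=2·atan2(√a, √(1-a))=1.952062608; dist=6371·c=12436.591 ≈ 12436.6 km; running total=16291.2 km
Leg 2 bearing: y=sinΔλ·cosφ2=0.32987867, x=cosφ1·sinφ2-sinφ1·cosφ2·cosΔλ=0.86759699; θ=atan2(y, x)=20.8179° ≈ 20.8°
Leg 3: φ1=0.1904503, φ2=0.0758293, Δφ=-0.1146210, Δλ=-5.4611701 rad; a=sin²(Δφ/2)+cosφ1·cosφ2·sin²(Δλ/2)=0.1595710620; c=2·atan2(√a, √(1-a))=0.821863032; dist=6371·c=5236.089 ≈ 5236.1 km; running total=21527.3 km
Leg 3 bearing: y=sinΔλ·cosφ2=0.73041412, x=cosφ1·sinφ2-sinφ1·cosφ2·cosΔλ=-0.05410881; θ=atan2(y, x)=94.2367° ≈ 94.2°

Leg 1: dist=3854.6 km, bearing=285.1°
Leg 2: dist=12436.6 km, bearing=20.8°
Leg 3: dist=5236.1 km, bearing=94.2°
Total: 21527.3 km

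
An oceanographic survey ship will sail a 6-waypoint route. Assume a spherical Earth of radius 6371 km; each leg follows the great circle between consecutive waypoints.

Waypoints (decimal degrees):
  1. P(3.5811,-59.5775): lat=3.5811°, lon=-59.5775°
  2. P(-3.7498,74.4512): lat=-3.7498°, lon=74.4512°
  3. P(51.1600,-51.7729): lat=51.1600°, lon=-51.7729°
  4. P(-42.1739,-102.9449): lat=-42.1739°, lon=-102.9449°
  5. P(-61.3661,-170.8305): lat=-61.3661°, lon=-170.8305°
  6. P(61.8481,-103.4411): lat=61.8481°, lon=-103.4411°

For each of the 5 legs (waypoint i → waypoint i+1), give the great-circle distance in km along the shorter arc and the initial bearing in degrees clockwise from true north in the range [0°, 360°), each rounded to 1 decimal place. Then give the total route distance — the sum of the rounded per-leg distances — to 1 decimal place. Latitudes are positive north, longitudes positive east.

Leg 1: dist=14914.3 km, bearing=91.8°
Leg 2: dist=12774.3 km, bearing=326.1°
Leg 3: dist=11496.1 km, bearing=216.4°
Leg 4: dist=4859.2 km, bearing=220.0°
Leg 5: dist=14832.1 km, bearing=36.8°
Total: 58876.0 km

Leg 1: φ1=0.0625020, φ2=-0.0654464, Δφ=-0.1279483, Δλ=2.3392421 rad; a=sin²(Δφ/2)+cosφ1·cosφ2·sin²(Δλ/2)=0.8481307138; c=2·atan2(√a, √(1-a))=2.340972114; dist=6371·c=14914.333 ≈ 14914.3 km; running total=14914.3 km
Leg 1 bearing: y=sinΔλ·cosφ2=0.71745250, x=cosφ1·sinφ2-sinφ1·cosφ2·cosΔλ=-0.02195312; θ=atan2(y, x)=91.7526° ≈ 91.8°
Leg 2: φ1=-0.0654464, φ2=0.8929104, Δφ=0.9583568, Δλ=-2.2030261 rad; a=sin²(Δφ/2)+cosφ1·cosφ2·sin²(Δλ/2)=0.7103781166; c=2·atan2(√a, √(1-a))=2.005075100; dist=6371·c=12774.333 ≈ 12774.3 km; running total=27688.6 km
Leg 2 bearing: y=sinΔλ·cosφ2=-0.50592749, x=cosφ1·sinφ2-sinφ1·cosφ2·cosΔλ=0.75299506; θ=atan2(y, x)=-33.8966° <0 so +360° → 326.1034° ≈ 326.1°
Leg 3: φ1=0.8929104, φ2=-0.7360734, Δφ=-1.6289839, Δλ=-0.8931199 rad; a=sin²(Δφ/2)+cosφ1·cosφ2·sin²(Δλ/2)=0.6157634797; c=2·atan2(√a, √(1-a))=1.804443325; dist=6371·c=11496.108 ≈ 11496.1 km; running total=39184.7 km
Leg 3 bearing: y=sinΔλ·cosφ2=-0.57734855, x=cosφ1·sinφ2-sinφ1·cosφ2·cosΔλ=-0.78298399; θ=atan2(y, x)=-143.5961° <0 so +360° → 216.4039° ≈ 216.4°
Leg 4: φ1=-0.7360734, φ2=-1.0710405, Δφ=-0.3349671, Δλ=-1.1848272 rad; a=sin²(Δφ/2)+cosφ1·cosφ2·sin²(Δλ/2)=0.1385145918; c=2·atan2(√a, √(1-a))=0.762703570; dist=6371·c=4859.184 ≈ 4859.2 km; running total=44043.9 km
Leg 4 bearing: y=sinΔλ·cosφ2=-0.44395761, x=cosφ1·sinφ2-sinφ1·cosφ2·cosΔλ=-0.52935322; θ=atan2(y, x)=-140.0141° <0 so +360° → 219.9859° ≈ 220.0°
Leg 5: φ1=-1.0710405, φ2=1.0794530, Δφ=2.1504935, Δλ=1.1761669 rad; a=sin²(Δφ/2)+cosφ1·cosφ2·sin²(Δλ/2)=0.8434704805; c=2·atan2(√a, √(1-a))=2.328067542; dist=6371·c=14832.118 ≈ 14832.1 km; running total=58876.0 km
Leg 5 bearing: y=sinΔλ·cosφ2=0.43554695, x=cosφ1·sinφ2-sinφ1·cosφ2·cosΔλ=0.58173102; θ=atan2(y, x)=36.8225° ≈ 36.8°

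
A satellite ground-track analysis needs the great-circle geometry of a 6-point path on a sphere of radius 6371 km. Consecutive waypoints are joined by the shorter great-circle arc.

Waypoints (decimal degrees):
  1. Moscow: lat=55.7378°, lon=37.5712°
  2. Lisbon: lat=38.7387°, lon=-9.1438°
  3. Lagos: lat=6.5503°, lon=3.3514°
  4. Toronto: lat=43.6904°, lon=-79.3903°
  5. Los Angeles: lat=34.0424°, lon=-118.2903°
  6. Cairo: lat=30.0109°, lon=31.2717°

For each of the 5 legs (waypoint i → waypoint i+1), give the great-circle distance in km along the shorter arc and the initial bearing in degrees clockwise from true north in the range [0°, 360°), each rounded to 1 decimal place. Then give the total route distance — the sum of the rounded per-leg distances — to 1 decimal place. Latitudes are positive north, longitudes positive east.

Leg 1: dist=3901.7 km, bearing=261.0°
Leg 2: dist=3793.0 km, bearing=157.5°
Leg 3: dist=8922.0 km, bearing=313.3°
Leg 4: dist=3498.4 km, bearing=265.5°
Leg 5: dist=12208.6 km, bearing=27.8°
Total: 32323.7 km

Leg 1: φ1=0.9728081, φ2=0.6761179, Δφ=-0.2966903, Δλ=-0.8153306 rad; a=sin²(Δφ/2)+cosφ1·cosφ2·sin²(Δλ/2)=0.0908703911; c=2·atan2(√a, √(1-a))=0.612420108; dist=6371·c=3901.729 ≈ 3901.7 km; running total=3901.7 km
Leg 1 bearing: y=sinΔλ·cosφ2=-0.56780854, x=cosφ1·sinφ2-sinφ1·cosφ2·cosΔλ=-0.08969568; θ=atan2(y, x)=-98.9767° <0 so +360° → 261.0233° ≈ 261.0°
Leg 2: φ1=0.6761179, φ2=0.1143243, Δφ=-0.5617936, Δλ=0.2180824 rad; a=sin²(Δφ/2)+cosφ1·cosφ2·sin²(Δλ/2)=0.0860267616; c=2·atan2(√a, √(1-a))=0.595360330; dist=6371·c=3793.041 ≈ 3793.0 km; running total=7694.7 km
Leg 2 bearing: y=sinΔλ·cosφ2=0.21494546, x=cosφ1·sinφ2-sinφ1·cosφ2·cosΔλ=-0.51797981; θ=atan2(y, x)=157.4631° ≈ 157.5°
Leg 3: φ1=0.1143243, φ2=0.7625413, Δφ=0.6482170, Δλ=-1.4441151 rad; a=sin²(Δφ/2)+cosφ1·cosφ2·sin²(Δλ/2)=0.4152206267; c=2·atan2(√a, √(1-a))=1.400414412; dist=6371·c=8922.040 ≈ 8922.0 km; running total=16616.7 km
Leg 3 bearing: y=sinΔλ·cosφ2=-0.71728858, x=cosφ1·sinφ2-sinφ1·cosφ2·cosΔλ=0.67583054; θ=atan2(y, x)=-46.7046° <0 so +360° → 313.2954° ≈ 313.3°
Leg 4: φ1=0.7625413, φ2=0.5941520, Δφ=-0.1683894, Δλ=-0.6789331 rad; a=sin²(Δφ/2)+cosφ1·cosφ2·sin²(Δλ/2)=0.0735063162; c=2·atan2(√a, √(1-a))=0.549113848; dist=6371·c=3498.404 ≈ 3498.4 km; running total=20115.1 km
Leg 4 bearing: y=sinΔλ·cosφ2=-0.52034497, x=cosφ1·sinφ2-sinφ1·cosφ2·cosΔλ=-0.04066530; θ=atan2(y, x)=-94.4686° <0 so +360° → 265.5314° ≈ 265.5°
Leg 5: φ1=0.5941520, φ2=0.5237890, Δφ=-0.0703629, Δλ=2.6103493 rad; a=sin²(Δφ/2)+cosφ1·cosφ2·sin²(Δλ/2)=0.6693216506; c=2·atan2(√a, √(1-a))=1.916270956; dist=6371·c=12208.562 ≈ 12208.6 km; running total=32323.7 km
Leg 5 bearing: y=sinΔλ·cosφ2=0.43868520, x=cosφ1·sinφ2-sinφ1·cosφ2·cosΔλ=0.83239174; θ=atan2(y, x)=27.7900° ≈ 27.8°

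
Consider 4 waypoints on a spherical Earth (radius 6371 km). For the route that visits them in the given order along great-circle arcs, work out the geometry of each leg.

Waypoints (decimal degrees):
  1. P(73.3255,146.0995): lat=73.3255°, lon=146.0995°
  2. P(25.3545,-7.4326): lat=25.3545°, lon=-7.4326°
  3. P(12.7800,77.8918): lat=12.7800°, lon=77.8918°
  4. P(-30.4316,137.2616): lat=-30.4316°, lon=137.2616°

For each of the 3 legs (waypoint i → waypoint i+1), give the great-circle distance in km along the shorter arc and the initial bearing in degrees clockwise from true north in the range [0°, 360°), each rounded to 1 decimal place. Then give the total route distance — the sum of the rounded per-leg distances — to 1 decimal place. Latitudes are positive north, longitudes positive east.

Leg 1: dist=8866.8 km, bearing=335.8°
Leg 2: dist=8941.4 km, bearing=80.3°
Leg 3: dist=7956.7 km, bearing=128.5°
Total: 25764.9 km

Leg 1: φ1=1.2797714, φ2=0.4425195, Δφ=-0.8372519, Δλ=-2.6796407 rad; a=sin²(Δφ/2)+cosφ1·cosφ2·sin²(Δλ/2)=0.4109529897; c=2·atan2(√a, √(1-a))=1.391747161; dist=6371·c=8866.821 ≈ 8866.8 km; running total=8866.8 km
Leg 1 bearing: y=sinΔλ·cosφ2=-0.40276494, x=cosφ1·sinφ2-sinφ1·cosφ2·cosΔλ=0.89781007; θ=atan2(y, x)=-24.1614° <0 so +360° → 335.8386° ≈ 335.8°
Leg 2: φ1=0.4425195, φ2=0.2230531, Δφ=-0.2194664, Δλ=1.4891917 rad; a=sin²(Δφ/2)+cosφ1·cosφ2·sin²(Δλ/2)=0.4167186872; c=2·atan2(√a, √(1-a))=1.403453764; dist=6371·c=8941.404 ≈ 8941.4 km; running total=17808.2 km
Leg 2 bearing: y=sinΔλ·cosφ2=0.97198126, x=cosφ1·sinφ2-sinφ1·cosφ2·cosΔλ=0.16585933; θ=atan2(y, x)=80.3163° ≈ 80.3°
Leg 3: φ1=0.2230531, φ2=-0.5311316, Δφ=-0.7541847, Δλ=1.0361985 rad; a=sin²(Δφ/2)+cosφ1·cosφ2·sin²(Δλ/2)=0.3418114254; c=2·atan2(√a, √(1-a))=1.248888305; dist=6371·c=7956.667 ≈ 7956.7 km; running total=25764.9 km
Leg 3 bearing: y=sinΔλ·cosφ2=0.74192998, x=cosφ1·sinφ2-sinφ1·cosφ2·cosΔλ=-0.59113908; θ=atan2(y, x)=128.5464° ≈ 128.5°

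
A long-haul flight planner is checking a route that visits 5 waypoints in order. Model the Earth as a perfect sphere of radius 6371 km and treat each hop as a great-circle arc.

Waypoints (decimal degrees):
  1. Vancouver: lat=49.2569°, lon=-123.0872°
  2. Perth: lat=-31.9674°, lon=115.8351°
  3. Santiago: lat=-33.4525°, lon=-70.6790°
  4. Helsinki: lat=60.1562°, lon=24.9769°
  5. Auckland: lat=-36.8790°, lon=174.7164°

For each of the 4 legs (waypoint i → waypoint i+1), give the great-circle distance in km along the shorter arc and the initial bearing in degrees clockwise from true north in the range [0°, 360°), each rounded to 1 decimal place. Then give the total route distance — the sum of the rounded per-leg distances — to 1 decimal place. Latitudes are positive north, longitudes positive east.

Leg 1: φ1=0.8596951, φ2=-0.5579364, Δφ=-1.4176315, Δλ=4.1699808 rad; a=sin²(Δφ/2)+cosφ1·cosφ2·sin²(Δλ/2)=0.8434697961; c=2·atan2(√a, √(1-a))=2.328065658; dist=6371·c=14832.106 ≈ 14832.1 km; running total=14832.1 km
Leg 1 bearing: y=sinΔλ·cosφ2=-0.72658422, x=cosφ1·sinφ2-sinφ1·cosφ2·cosΔλ=-0.01376086; θ=atan2(y, x)=-91.0850° <0 so +360° → 268.9150° ≈ 268.9°
Leg 2: φ1=-0.5579364, φ2=-0.5838563, Δφ=-0.0259199, Δλ=-3.2552851 rad; a=sin²(Δφ/2)+cosφ1·cosφ2·sin²(Δλ/2)=0.7056976485; c=2·atan2(√a, √(1-a))=1.994780703; dist=6371·c=12708.748 ≈ 12708.7 km; running total=27540.8 km
Leg 2 bearing: y=sinΔλ·cosφ2=0.09465432, x=cosφ1·sinφ2-sinφ1·cosφ2·cosΔλ=-0.90652880; θ=atan2(y, x)=174.0391° ≈ 174.0°
Leg 3: φ1=-0.5838563, φ2=1.0499238, Δφ=1.6337800, Δλ=1.6695104 rad; a=sin²(Δφ/2)+cosφ1·cosφ2·sin²(Δλ/2)=0.7595308923; c=2·atan2(√a, √(1-a))=2.116549245; dist=6371·c=13484.535 ≈ 13484.5 km; running total=41025.3 km
Leg 3 bearing: y=sinΔλ·cosφ2=0.49521455, x=cosφ1·sinφ2-sinφ1·cosφ2·cosΔλ=0.69666162; θ=atan2(y, x)=35.4067° ≈ 35.4°
Leg 4: φ1=1.0499238, φ2=-0.6436600, Δφ=-1.6935837, Δλ=2.6134473 rad; a=sin²(Δφ/2)+cosφ1·cosφ2·sin²(Δλ/2)=0.9321825009; c=2·atan2(√a, √(1-a))=2.614682564; dist=6371·c=16658.143 ≈ 16658.1 km; running total=57683.4 km
Leg 4 bearing: y=sinΔλ·cosφ2=0.40309778, x=cosφ1·sinφ2-sinφ1·cosφ2·cosΔλ=0.30064152; θ=atan2(y, x)=53.2834° ≈ 53.3°

Leg 1: dist=14832.1 km, bearing=268.9°
Leg 2: dist=12708.7 km, bearing=174.0°
Leg 3: dist=13484.5 km, bearing=35.4°
Leg 4: dist=16658.1 km, bearing=53.3°
Total: 57683.4 km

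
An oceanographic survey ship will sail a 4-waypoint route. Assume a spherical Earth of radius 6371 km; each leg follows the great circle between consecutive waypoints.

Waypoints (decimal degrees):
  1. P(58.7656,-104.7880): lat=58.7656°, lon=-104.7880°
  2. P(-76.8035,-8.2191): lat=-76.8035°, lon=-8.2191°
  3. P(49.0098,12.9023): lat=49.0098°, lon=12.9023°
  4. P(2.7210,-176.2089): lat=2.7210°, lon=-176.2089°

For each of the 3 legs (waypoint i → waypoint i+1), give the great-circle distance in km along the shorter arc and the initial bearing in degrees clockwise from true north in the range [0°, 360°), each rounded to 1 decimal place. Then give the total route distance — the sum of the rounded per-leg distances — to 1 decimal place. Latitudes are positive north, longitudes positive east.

Leg 1: dist=16432.5 km, bearing=154.8°
Leg 2: dist=14069.2 km, bearing=17.1°
Leg 3: dist=14196.1 km, bearing=11.5°
Total: 44697.8 km

Leg 1: φ1=1.0256532, φ2=-1.3404740, Δφ=-2.3661272, Δλ=1.6854453 rad; a=sin²(Δφ/2)+cosφ1·cosφ2·sin²(Δλ/2)=0.9230079037; c=2·atan2(√a, √(1-a))=2.579263889; dist=6371·c=16432.490 ≈ 16432.5 km; running total=16432.5 km
Leg 1 bearing: y=sinΔλ·cosφ2=0.22679267, x=cosφ1·sinφ2-sinφ1·cosφ2·cosΔλ=-0.48251667; θ=atan2(y, x)=154.8255° ≈ 154.8°
Leg 2: φ1=-1.3404740, φ2=0.8553824, Δφ=2.1958563, Δλ=0.3686380 rad; a=sin²(Δφ/2)+cosφ1·cosφ2·sin²(Δλ/2)=0.7976029121; c=2·atan2(√a, √(1-a))=2.208318087; dist=6371·c=14069.195 ≈ 14069.2 km; running total=30501.7 km
Leg 2 bearing: y=sinΔλ·cosφ2=0.23636123, x=cosφ1·sinφ2-sinφ1·cosφ2·cosΔλ=0.76802565; θ=atan2(y, x)=17.1058° ≈ 17.1°
Leg 3: φ1=0.8553824, φ2=0.0474904, Δφ=-0.8078920, Δλ=-3.3006131 rad; a=sin²(Δφ/2)+cosφ1·cosφ2·sin²(Δλ/2)=0.8055452277; c=2·atan2(√a, √(1-a))=2.228233788; dist=6371·c=14196.077 ≈ 14196.1 km; running total=44697.8 km
Leg 3 bearing: y=sinΔλ·cosφ2=0.15817255, x=cosφ1·sinφ2-sinφ1·cosφ2·cosΔλ=0.77559648; θ=atan2(y, x)=11.5266° ≈ 11.5°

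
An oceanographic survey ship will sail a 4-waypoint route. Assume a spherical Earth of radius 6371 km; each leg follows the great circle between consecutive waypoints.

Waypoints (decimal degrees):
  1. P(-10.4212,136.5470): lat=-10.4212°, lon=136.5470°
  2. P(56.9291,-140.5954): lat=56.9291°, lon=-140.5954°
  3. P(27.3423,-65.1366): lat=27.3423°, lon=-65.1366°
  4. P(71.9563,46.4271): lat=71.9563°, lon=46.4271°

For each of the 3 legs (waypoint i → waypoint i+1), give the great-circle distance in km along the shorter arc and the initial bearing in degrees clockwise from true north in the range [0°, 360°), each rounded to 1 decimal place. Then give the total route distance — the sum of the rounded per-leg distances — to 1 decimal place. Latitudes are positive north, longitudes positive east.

Leg 1: φ1=-0.1818843, φ2=0.9936002, Δφ=1.1754845, Δλ=-4.8370474 rad; a=sin²(Δφ/2)+cosφ1·cosφ2·sin²(Δλ/2)=0.5424256676; c=2·atan2(√a, √(1-a))=1.655749811; dist=6371·c=10548.782 ≈ 10548.8 km; running total=10548.8 km
Leg 1 bearing: y=sinΔλ·cosφ2=0.54144208, x=cosφ1·sinφ2-sinφ1·cosφ2·cosΔλ=0.83644529; θ=atan2(y, x)=32.9155° ≈ 32.9°
Leg 2: φ1=0.9936002, φ2=0.4772132, Δφ=-0.5163871, Δλ=1.3170045 rad; a=sin²(Δφ/2)+cosφ1·cosφ2·sin²(Δλ/2)=0.2467020596; c=2·atan2(√a, √(1-a))=1.039564390; dist=6371·c=6623.065 ≈ 6623.1 km; running total=17171.9 km
Leg 2 bearing: y=sinΔλ·cosφ2=0.85982447, x=cosφ1·sinφ2-sinφ1·cosφ2·cosΔλ=0.06373771; θ=atan2(y, x)=85.7605° ≈ 85.8°
Leg 3: φ1=0.4772132, φ2=1.2558744, Δφ=0.7786612, Δλ=1.9471539 rad; a=sin²(Δφ/2)+cosφ1·cosφ2·sin²(Δλ/2)=0.3322028235; c=2·atan2(√a, √(1-a))=1.228560224; dist=6371·c=7827.157 ≈ 7827.2 km; running total=24999.1 km
Leg 3 bearing: y=sinΔλ·cosφ2=0.28806327, x=cosφ1·sinφ2-sinφ1·cosφ2·cosΔλ=0.89688125; θ=atan2(y, x)=17.8062° ≈ 17.8°

Leg 1: dist=10548.8 km, bearing=32.9°
Leg 2: dist=6623.1 km, bearing=85.8°
Leg 3: dist=7827.2 km, bearing=17.8°
Total: 24999.1 km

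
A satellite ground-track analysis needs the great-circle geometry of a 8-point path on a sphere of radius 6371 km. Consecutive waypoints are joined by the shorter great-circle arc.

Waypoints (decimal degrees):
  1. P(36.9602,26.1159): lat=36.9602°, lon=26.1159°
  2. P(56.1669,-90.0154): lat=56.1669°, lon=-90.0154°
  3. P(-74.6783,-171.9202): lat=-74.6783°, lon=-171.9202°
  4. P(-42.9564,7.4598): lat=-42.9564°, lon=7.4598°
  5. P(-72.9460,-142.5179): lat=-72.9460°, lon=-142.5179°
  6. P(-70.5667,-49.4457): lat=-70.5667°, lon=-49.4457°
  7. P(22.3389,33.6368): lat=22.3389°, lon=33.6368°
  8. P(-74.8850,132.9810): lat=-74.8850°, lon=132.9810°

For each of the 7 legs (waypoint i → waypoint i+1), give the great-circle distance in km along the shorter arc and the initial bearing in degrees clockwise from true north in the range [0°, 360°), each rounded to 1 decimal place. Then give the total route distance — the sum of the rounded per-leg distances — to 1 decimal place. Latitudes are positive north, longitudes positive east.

Leg 1: φ1=0.6450772, φ2=0.9802973, Δφ=0.3352202, Δλ=-2.0268735 rad; a=sin²(Δφ/2)+cosφ1·cosφ2·sin²(Δλ/2)=0.3482498796; c=2·atan2(√a, √(1-a))=1.262432296; dist=6371·c=8042.956 ≈ 8043.0 km; running total=8043.0 km
Leg 1 bearing: y=sinΔλ·cosφ2=-0.49986594, x=cosφ1·sinφ2-sinφ1·cosφ2·cosΔλ=0.81118533; θ=atan2(y, x)=-31.6421° <0 so +360° → 328.3579° ≈ 328.4°
Leg 2: φ1=0.9802973, φ2=-1.3033822, Δφ=-2.2836796, Δλ=-1.4295084 rad; a=sin²(Δφ/2)+cosφ1·cosφ2·sin²(Δλ/2)=0.8902108259; c=2·atan2(√a, √(1-a))=2.466136230; dist=6371·c=15711.754 ≈ 15711.8 km; running total=23754.8 km
Leg 2 bearing: y=sinΔλ·cosφ2=-0.26160533, x=cosφ1·sinφ2-sinφ1·cosφ2·cosΔλ=-0.56789497; θ=atan2(y, x)=-155.2665° <0 so +360° → 204.7335° ≈ 204.7°
Leg 3: φ1=-1.3033822, φ2=-0.7497306, Δφ=0.5536516, Δλ=3.1307716 rad; a=sin²(Δφ/2)+cosφ1·cosφ2·sin²(Δλ/2)=0.2680780084; c=2·atan2(√a, √(1-a))=1.088467044; dist=6371·c=6934.624 ≈ 6934.6 km; running total=30689.4 km
Leg 3 bearing: y=sinΔλ·cosφ2=0.00791947, x=cosφ1·sinφ2-sinφ1·cosφ2·cosΔλ=-0.88588151; θ=atan2(y, x)=179.4878° ≈ 179.5°
Leg 4: φ1=-0.7497306, φ2=-1.2731479, Δφ=-0.5234173, Δλ=-2.6176047 rad; a=sin²(Δφ/2)+cosφ1·cosφ2·sin²(Δλ/2)=0.2671813315; c=2·atan2(√a, √(1-a))=1.086441677; dist=6371·c=6921.720 ≈ 6921.7 km; running total=37611.1 km
Leg 4 bearing: y=sinΔλ·cosφ2=-0.14673528, x=cosφ1·sinφ2-sinφ1·cosφ2·cosΔλ=-0.87272598; θ=atan2(y, x)=-170.4559° <0 so +360° → 189.5441° ≈ 189.5°
Leg 5: φ1=-1.2731479, φ2=-1.2316213, Δφ=0.0415266, Δλ=1.6244163 rad; a=sin²(Δφ/2)+cosφ1·cosφ2·sin²(Δλ/2)=0.0518330767; c=2·atan2(√a, √(1-a))=0.459365851; dist=6371·c=2926.620 ≈ 2926.6 km; running total=40537.7 km
Leg 5 bearing: y=sinΔλ·cosφ2=0.33223110, x=cosφ1·sinφ2-sinφ1·cosφ2·cosΔλ=-0.29361221; θ=atan2(y, x)=131.4689° ≈ 131.5°
Leg 6: φ1=-1.2316213, φ2=0.3898874, Δφ=1.6215086, Δλ=1.4500632 rad; a=sin²(Δφ/2)+cosφ1·cosφ2·sin²(Δλ/2)=0.6606831946; c=2·atan2(√a, √(1-a))=1.897968391; dist=6371·c=12091.957 ≈ 12092.0 km; running total=52629.7 km
Leg 6 bearing: y=sinΔλ·cosφ2=0.91821879, x=cosφ1·sinφ2-sinφ1·cosφ2·cosΔλ=0.23151221; θ=atan2(y, x)=75.8489° ≈ 75.8°
Leg 7: φ1=0.3898874, φ2=-1.3069898, Δφ=-1.6968772, Δλ=1.7338834 rad; a=sin²(Δφ/2)+cosφ1·cosφ2·sin²(Δλ/2)=0.7030477388; c=2·atan2(√a, √(1-a))=1.988973614; dist=6371·c=12671.751 ≈ 12671.8 km; running total=65301.5 km
Leg 7 bearing: y=sinΔλ·cosφ2=0.25729721, x=cosφ1·sinφ2-sinφ1·cosφ2·cosΔλ=-0.87686066; θ=atan2(y, x)=163.6467° ≈ 163.6°

Leg 1: dist=8043.0 km, bearing=328.4°
Leg 2: dist=15711.8 km, bearing=204.7°
Leg 3: dist=6934.6 km, bearing=179.5°
Leg 4: dist=6921.7 km, bearing=189.5°
Leg 5: dist=2926.6 km, bearing=131.5°
Leg 6: dist=12092.0 km, bearing=75.8°
Leg 7: dist=12671.8 km, bearing=163.6°
Total: 65301.5 km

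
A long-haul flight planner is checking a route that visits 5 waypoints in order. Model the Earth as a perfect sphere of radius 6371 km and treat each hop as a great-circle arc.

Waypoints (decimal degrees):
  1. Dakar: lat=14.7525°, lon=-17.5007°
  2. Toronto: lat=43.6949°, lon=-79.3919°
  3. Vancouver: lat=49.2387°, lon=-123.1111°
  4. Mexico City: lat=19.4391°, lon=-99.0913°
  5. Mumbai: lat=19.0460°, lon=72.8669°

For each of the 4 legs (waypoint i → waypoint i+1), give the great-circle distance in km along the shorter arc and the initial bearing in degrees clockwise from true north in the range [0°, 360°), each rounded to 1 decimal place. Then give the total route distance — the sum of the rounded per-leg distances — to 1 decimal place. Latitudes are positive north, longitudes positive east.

Leg 1: dist=6632.4 km, bearing=312.3°
Leg 2: dist=3356.1 km, bearing=296.2°
Leg 3: dist=3943.7 km, bearing=138.6°
Leg 4: dist=15646.8 km, bearing=12.1°
Total: 29579.0 km

Leg 1: φ1=0.2574797, φ2=0.7626199, Δφ=0.5051402, Δλ=-1.0802052 rad; a=sin²(Δφ/2)+cosφ1·cosφ2·sin²(Δλ/2)=0.2473319392; c=2·atan2(√a, √(1-a))=1.041024890; dist=6371·c=6632.370 ≈ 6632.4 km; running total=6632.4 km
Leg 1 bearing: y=sinΔλ·cosφ2=-0.63775067, x=cosφ1·sinφ2-sinφ1·cosφ2·cosΔλ=0.58129982; θ=atan2(y, x)=-47.6513° <0 so +360° → 312.3487° ≈ 312.3°
Leg 2: φ1=0.7626199, φ2=0.8593774, Δφ=0.0967576, Δλ=-0.7630440 rad; a=sin²(Δφ/2)+cosφ1·cosφ2·sin²(Δλ/2)=0.0677830656; c=2·atan2(√a, √(1-a))=0.526773124; dist=6371·c=3356.072 ≈ 3356.1 km; running total=9988.5 km
Leg 2 bearing: y=sinΔλ·cosφ2=-0.45124160, x=cosφ1·sinφ2-sinφ1·cosφ2·cosΔλ=0.22166440; θ=atan2(y, x)=-63.8382° <0 so +360° → 296.1618° ≈ 296.2°
Leg 3: φ1=0.8593774, φ2=0.3392763, Δφ=-0.5201011, Δλ=0.4192246 rad; a=sin²(Δφ/2)+cosφ1·cosφ2·sin²(Δλ/2)=0.0927734483; c=2·atan2(√a, √(1-a))=0.619010309; dist=6371·c=3943.715 ≈ 3943.7 km; running total=13932.2 km
Leg 3 bearing: y=sinΔλ·cosφ2=0.38384861, x=cosφ1·sinφ2-sinφ1·cosφ2·cosΔλ=-0.43511652; θ=atan2(y, x)=138.5821° ≈ 138.6°
Leg 4: φ1=0.3392763, φ2=0.3324154, Δφ=-0.0068609, Δλ=3.0012368 rad; a=sin²(Δφ/2)+cosφ1·cosφ2·sin²(Δλ/2)=0.8870022478; c=2·atan2(√a, √(1-a))=2.455937678; dist=6371·c=15646.779 ≈ 15646.8 km; running total=29579.0 km
Leg 4 bearing: y=sinΔλ·cosφ2=0.13223720, x=cosφ1·sinφ2-sinφ1·cosφ2·cosΔλ=0.61921754; θ=atan2(y, x)=12.0547° ≈ 12.1°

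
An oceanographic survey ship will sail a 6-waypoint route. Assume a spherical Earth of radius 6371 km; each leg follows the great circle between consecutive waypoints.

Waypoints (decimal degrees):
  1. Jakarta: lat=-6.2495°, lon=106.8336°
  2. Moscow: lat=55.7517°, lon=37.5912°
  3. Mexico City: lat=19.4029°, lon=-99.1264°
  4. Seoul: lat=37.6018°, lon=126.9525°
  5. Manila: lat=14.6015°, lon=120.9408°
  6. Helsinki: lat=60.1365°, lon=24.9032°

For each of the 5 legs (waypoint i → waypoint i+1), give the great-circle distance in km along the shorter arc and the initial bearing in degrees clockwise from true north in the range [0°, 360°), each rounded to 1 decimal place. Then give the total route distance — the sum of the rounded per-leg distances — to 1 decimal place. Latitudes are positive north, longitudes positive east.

Leg 1: φ1=-0.1090744, φ2=0.9730507, Δφ=1.0821251, Δλ=-1.2085079 rad; a=sin²(Δφ/2)+cosφ1·cosφ2·sin²(Δλ/2)=0.4458551759; c=2·atan2(√a, √(1-a))=1.462293908; dist=6371·c=9316.274 ≈ 9316.3 km; running total=9316.3 km
Leg 1 bearing: y=sinΔλ·cosφ2=-0.52624932, x=cosφ1·sinφ2-sinφ1·cosφ2·cosΔλ=0.84340679; θ=atan2(y, x)=-31.9624° <0 so +360° → 328.0376° ≈ 328.0°
Leg 2: φ1=0.9730507, φ2=0.3386445, Δφ=-0.6344062, Δλ=-2.3861723 rad; a=sin²(Δφ/2)+cosφ1·cosφ2·sin²(Δλ/2)=0.5559102604; c=2·atan2(√a, √(1-a))=1.682851199; dist=6371·c=10721.445 ≈ 10721.4 km; running total=20037.7 km
Leg 2 bearing: y=sinΔλ·cosφ2=-0.64665699, x=cosφ1·sinφ2-sinφ1·cosφ2·cosΔλ=0.75454020; θ=atan2(y, x)=-40.5973° <0 so +360° → 319.4027° ≈ 319.4°
Leg 3: φ1=0.3386445, φ2=0.6562752, Δφ=0.3176307, Δλ=3.9458212 rad; a=sin²(Δφ/2)+cosφ1·cosφ2·sin²(Δλ/2)=0.6578278037; c=2·atan2(√a, √(1-a))=1.891943834; dist=6371·c=12053.574 ≈ 12053.6 km; running total=32091.3 km
Leg 3 bearing: y=sinΔλ·cosφ2=-0.57066902, x=cosφ1·sinφ2-sinφ1·cosφ2·cosΔλ=0.75808865; θ=atan2(y, x)=-36.9715° <0 so +360° → 323.0285° ≈ 323.0°
Leg 4: φ1=0.6562752, φ2=0.2548443, Δφ=-0.4014310, Δλ=-0.1049240 rad; a=sin²(Δφ/2)+cosφ1·cosφ2·sin²(Δλ/2)=0.0418567692; c=2·atan2(√a, √(1-a))=0.412088166; dist=6371·c=2625.414 ≈ 2625.4 km; running total=34716.7 km
Leg 4 bearing: y=sinΔλ·cosφ2=-0.10134899, x=cosφ1·sinφ2-sinφ1·cosφ2·cosΔλ=-0.38748871; θ=atan2(y, x)=-165.3424° <0 so +360° → 194.6576° ≈ 194.7°
Leg 5: φ1=0.2548443, φ2=1.0495799, Δφ=0.7947357, Δλ=-1.6761723 rad; a=sin²(Δφ/2)+cosφ1·cosφ2·sin²(Δλ/2)=0.4160308903; c=2·atan2(√a, √(1-a))=1.402058517; dist=6371·c=8932.515 ≈ 8932.5 km; running total=43649.2 km
Leg 5 bearing: y=sinΔλ·cosφ2=-0.49517338, x=cosφ1·sinφ2-sinφ1·cosφ2·cosΔλ=0.85240840; θ=atan2(y, x)=-30.1528° <0 so +360° → 329.8472° ≈ 329.8°

Leg 1: dist=9316.3 km, bearing=328.0°
Leg 2: dist=10721.4 km, bearing=319.4°
Leg 3: dist=12053.6 km, bearing=323.0°
Leg 4: dist=2625.4 km, bearing=194.7°
Leg 5: dist=8932.5 km, bearing=329.8°
Total: 43649.2 km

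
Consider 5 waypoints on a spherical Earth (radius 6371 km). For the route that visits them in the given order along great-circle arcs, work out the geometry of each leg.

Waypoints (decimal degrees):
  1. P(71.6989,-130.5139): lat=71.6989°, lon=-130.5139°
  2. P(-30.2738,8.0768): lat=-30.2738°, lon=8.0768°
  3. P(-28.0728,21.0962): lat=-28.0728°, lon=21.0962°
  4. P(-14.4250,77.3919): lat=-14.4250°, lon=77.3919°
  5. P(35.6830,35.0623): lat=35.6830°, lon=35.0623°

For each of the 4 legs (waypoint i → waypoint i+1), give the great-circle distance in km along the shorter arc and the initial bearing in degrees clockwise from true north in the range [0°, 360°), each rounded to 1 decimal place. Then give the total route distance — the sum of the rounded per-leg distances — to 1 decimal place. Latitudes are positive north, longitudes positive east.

Leg 1: dist=14789.2 km, bearing=51.4°
Leg 2: dist=1286.7 km, bearing=82.3°
Leg 3: dist=5975.9 km, bearing=87.6°
Leg 4: dist=7131.5 km, bearing=322.6°
Total: 29183.3 km

Leg 1: φ1=1.2513819, φ2=-0.5283775, Δφ=-1.7797594, Δλ=2.4188640 rad; a=sin²(Δφ/2)+cosφ1·cosφ2·sin²(Δλ/2)=0.8410126696; c=2·atan2(√a, √(1-a))=2.321324795; dist=6371·c=14789.160 ≈ 14789.2 km; running total=14789.2 km
Leg 1 bearing: y=sinΔλ·cosφ2=0.57123138, x=cosφ1·sinφ2-sinφ1·cosφ2·cosΔλ=0.45665759; θ=atan2(y, x)=51.3602° ≈ 51.4°
Leg 2: φ1=-0.5283775, φ2=-0.4899628, Δφ=0.0384147, Δλ=0.2272314 rad; a=sin²(Δφ/2)+cosφ1·cosφ2·sin²(Δλ/2)=0.0101631913; c=2·atan2(√a, √(1-a))=0.201968407; dist=6371·c=1286.741 ≈ 1286.7 km; running total=16075.9 km
Leg 2 bearing: y=sinΔλ·cosφ2=0.19877674, x=cosφ1·sinφ2-sinφ1·cosφ2·cosΔλ=0.02697059; θ=atan2(y, x)=82.2731° ≈ 82.3°
Leg 3: φ1=-0.4899628, φ2=-0.2517637, Δφ=0.2381990, Δλ=0.9825453 rad; a=sin²(Δφ/2)+cosφ1·cosφ2·sin²(Δλ/2)=0.2042913379; c=2·atan2(√a, √(1-a))=0.937980947; dist=6371·c=5975.877 ≈ 5975.9 km; running total=22051.8 km
Leg 3 bearing: y=sinΔλ·cosφ2=0.80568607, x=cosφ1·sinφ2-sinφ1·cosφ2·cosΔλ=0.03309841; θ=atan2(y, x)=87.6476° ≈ 87.6°
Leg 4: φ1=-0.2517637, φ2=0.6227858, Δφ=0.8745496, Δλ=-0.7387909 rad; a=sin²(Δφ/2)+cosφ1·cosφ2·sin²(Δλ/2)=0.2818751237; c=2·atan2(√a, √(1-a))=1.119369634; dist=6371·c=7131.504 ≈ 7131.5 km; running total=29183.3 km
Leg 4 bearing: y=sinΔλ·cosφ2=-0.54696917, x=cosφ1·sinφ2-sinφ1·cosφ2·cosΔλ=0.71450044; θ=atan2(y, x)=-37.4350° <0 so +360° → 322.5650° ≈ 322.6°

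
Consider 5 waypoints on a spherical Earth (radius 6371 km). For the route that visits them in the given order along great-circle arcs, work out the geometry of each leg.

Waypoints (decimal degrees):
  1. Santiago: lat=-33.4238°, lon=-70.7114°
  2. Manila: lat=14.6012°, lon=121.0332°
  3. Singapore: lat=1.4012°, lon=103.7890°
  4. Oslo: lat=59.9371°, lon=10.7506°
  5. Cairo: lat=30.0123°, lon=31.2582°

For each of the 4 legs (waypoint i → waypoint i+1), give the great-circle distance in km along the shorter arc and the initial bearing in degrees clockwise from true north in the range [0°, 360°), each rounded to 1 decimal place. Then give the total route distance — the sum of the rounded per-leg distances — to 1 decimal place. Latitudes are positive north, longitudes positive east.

Leg 1: dist=17610.5 km, bearing=212.3°
Leg 2: dist=2396.3 km, bearing=233.8°
Leg 3: dist=10041.8 km, bearing=330.0°
Leg 4: dist=3663.3 km, bearing=146.1°
Total: 33711.9 km

Leg 1: φ1=-0.5833554, φ2=0.2548390, Δφ=0.8381944, Δλ=3.3465746 rad; a=sin²(Δφ/2)+cosφ1·cosφ2·sin²(Δλ/2)=0.9648066736; c=2·atan2(√a, √(1-a))=2.764158621; dist=6371·c=17610.455 ≈ 17610.5 km; running total=17610.5 km
Leg 1 bearing: y=sinΔλ·cosφ2=-0.19697562, x=cosφ1·sinφ2-sinφ1·cosφ2·cosΔλ=-0.31147974; θ=atan2(y, x)=-147.6913° <0 so +360° → 212.3087° ≈ 212.3°
Leg 2: φ1=0.2548390, φ2=0.0244556, Δφ=-0.2303835, Δλ=-0.3009681 rad; a=sin²(Δφ/2)+cosφ1·cosφ2·sin²(Δλ/2)=0.0349532103; c=2·atan2(√a, √(1-a))=0.376128803; dist=6371·c=2396.317 ≈ 2396.3 km; running total=20006.8 km
Leg 2 bearing: y=sinΔλ·cosφ2=-0.29635625, x=cosφ1·sinφ2-sinφ1·cosφ2·cosΔλ=-0.21702282; θ=atan2(y, x)=-126.2155° <0 so +360° → 233.7845° ≈ 233.8°
Leg 3: φ1=0.0244556, φ2=1.0460997, Δφ=1.0216442, Δλ=-1.6238264 rad; a=sin²(Δφ/2)+cosφ1·cosφ2·sin²(Δλ/2)=0.5026907349; c=2·atan2(√a, √(1-a))=1.576177823; dist=6371·c=10041.829 ≈ 10041.8 km; running total=30048.6 km
Leg 3 bearing: y=sinΔλ·cosφ2=-0.50024621, x=cosφ1·sinφ2-sinφ1·cosφ2·cosΔλ=0.86586648; θ=atan2(y, x)=-30.0168° <0 so +360° → 329.9832° ≈ 330.0°
Leg 4: φ1=1.0460997, φ2=0.5238135, Δφ=-0.5222863, Δλ=0.3579251 rad; a=sin²(Δφ/2)+cosφ1·cosφ2·sin²(Δλ/2)=0.0804048591; c=2·atan2(√a, √(1-a))=0.575003716; dist=6371·c=3663.349 ≈ 3663.3 km; running total=33711.9 km
Leg 4 bearing: y=sinΔλ·cosφ2=0.30335847, x=cosφ1·sinφ2-sinφ1·cosφ2·cosΔλ=-0.45136826; θ=atan2(y, x)=146.0955° ≈ 146.1°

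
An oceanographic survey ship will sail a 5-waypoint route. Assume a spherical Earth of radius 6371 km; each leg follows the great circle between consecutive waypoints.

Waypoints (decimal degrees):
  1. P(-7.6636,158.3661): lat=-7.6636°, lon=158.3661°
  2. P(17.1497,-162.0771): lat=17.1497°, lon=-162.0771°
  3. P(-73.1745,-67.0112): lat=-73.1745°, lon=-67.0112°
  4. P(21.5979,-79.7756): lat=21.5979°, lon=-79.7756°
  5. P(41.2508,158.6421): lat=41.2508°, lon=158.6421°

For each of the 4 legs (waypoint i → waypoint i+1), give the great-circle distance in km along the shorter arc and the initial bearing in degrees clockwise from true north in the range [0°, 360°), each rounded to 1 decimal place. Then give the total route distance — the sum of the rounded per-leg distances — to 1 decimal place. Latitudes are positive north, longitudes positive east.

Leg 1: dist=5149.0 km, bearing=57.3°
Leg 2: dist=11993.3 km, bearing=162.4°
Leg 3: dist=10580.7 km, bearing=348.1°
Leg 4: dist=10795.8 km, bearing=319.8°
Total: 38518.8 km

Leg 1: φ1=-0.1337551, φ2=0.2993187, Δφ=0.4330738, Δλ=-5.5927889 rad; a=sin²(Δφ/2)+cosφ1·cosφ2·sin²(Δλ/2)=0.1545947989; c=2·atan2(√a, √(1-a))=0.808187041; dist=6371·c=5148.960 ≈ 5149.0 km; running total=5149.0 km
Leg 1 bearing: y=sinΔλ·cosφ2=0.60852729, x=cosφ1·sinφ2-sinφ1·cosφ2·cosΔλ=0.39048114; θ=atan2(y, x)=57.3124° ≈ 57.3°
Leg 2: φ1=0.2993187, φ2=-1.2771360, Δφ=-1.5764547, Δλ=1.6592130 rad; a=sin²(Δφ/2)+cosφ1·cosφ2·sin²(Δλ/2)=0.6533346419; c=2·atan2(√a, √(1-a))=1.882488050; dist=6371·c=11993.331 ≈ 11993.3 km; running total=17142.3 km
Leg 2 bearing: y=sinΔλ·cosφ2=0.28832715, x=cosφ1·sinφ2-sinφ1·cosφ2·cosΔλ=-0.90709504; θ=atan2(y, x)=162.3667° ≈ 162.4°
Leg 3: φ1=-1.2771360, φ2=0.3769545, Δφ=1.6540904, Δλ=-0.2227808 rad; a=sin²(Δφ/2)+cosφ1·cosφ2·sin²(Δλ/2)=0.5449244965; c=2·atan2(√a, √(1-a))=1.660766651; dist=6371·c=10580.744 ≈ 10580.7 km; running total=27723.0 km
Leg 3 bearing: y=sinΔλ·cosφ2=-0.20543018, x=cosφ1·sinφ2-sinφ1·cosφ2·cosΔλ=0.97453866; θ=atan2(y, x)=-11.9035° <0 so +360° → 348.0965° ≈ 348.1°
Leg 4: φ1=0.3769545, φ2=0.7199623, Δφ=0.3430078, Δλ=4.1611739 rad; a=sin²(Δφ/2)+cosφ1·cosφ2·sin²(Δλ/2)=0.5617013846; c=2·atan2(√a, √(1-a))=1.694514463; dist=6371·c=10795.752 ≈ 10795.8 km; running total=38518.8 km
Leg 4 bearing: y=sinΔλ·cosφ2=-0.64047604, x=cosφ1·sinφ2-sinφ1·cosφ2·cosΔλ=0.75799881; θ=atan2(y, x)=-40.1964° <0 so +360° → 319.8036° ≈ 319.8°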